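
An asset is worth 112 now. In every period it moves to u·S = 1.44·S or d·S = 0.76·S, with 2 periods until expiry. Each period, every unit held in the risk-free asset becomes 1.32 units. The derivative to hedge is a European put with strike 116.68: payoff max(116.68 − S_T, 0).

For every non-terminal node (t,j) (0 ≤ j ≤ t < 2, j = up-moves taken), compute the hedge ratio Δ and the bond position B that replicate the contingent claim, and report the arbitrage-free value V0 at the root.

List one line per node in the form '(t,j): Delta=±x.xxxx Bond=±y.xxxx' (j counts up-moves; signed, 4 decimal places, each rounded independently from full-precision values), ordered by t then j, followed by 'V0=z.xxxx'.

Risk-neutral probability p* = (R−d)/(u−d) = (1.32−0.76)/(1.44−0.76) = 0.8235.
Terminal payoffs: V(2,0)=51.9888, V(2,1)=0.0000, V(2,2)=0.0000
Node (1,0) S=85.1200: V=(p*·0.0000+(1−p*)·51.9888)/1.32=6.9504; Δ=(0.0000−51.9888)/(122.5728−64.6912)=-0.8982; B=V−Δ·S=83.4045
Node (1,1) S=161.2800: V=(p*·0.0000+(1−p*)·0.0000)/1.32=0.0000; Δ=(0.0000−0.0000)/(232.2432−122.5728)=0.0000; B=V−Δ·S=0.0000
Node (0,0) S=112.0000: V=(p*·0.0000+(1−p*)·6.9504)/1.32=0.9292; Δ=(0.0000−6.9504)/(161.2800−85.1200)=-0.0913; B=V−Δ·S=11.1503
Self-financing check: at every node Δ·S+B equals the discounted successor values.

(0,0): Delta=-0.0913 Bond=11.1503
(1,0): Delta=-0.8982 Bond=83.4045
(1,1): Delta=0.0000 Bond=0.0000
V0=0.9292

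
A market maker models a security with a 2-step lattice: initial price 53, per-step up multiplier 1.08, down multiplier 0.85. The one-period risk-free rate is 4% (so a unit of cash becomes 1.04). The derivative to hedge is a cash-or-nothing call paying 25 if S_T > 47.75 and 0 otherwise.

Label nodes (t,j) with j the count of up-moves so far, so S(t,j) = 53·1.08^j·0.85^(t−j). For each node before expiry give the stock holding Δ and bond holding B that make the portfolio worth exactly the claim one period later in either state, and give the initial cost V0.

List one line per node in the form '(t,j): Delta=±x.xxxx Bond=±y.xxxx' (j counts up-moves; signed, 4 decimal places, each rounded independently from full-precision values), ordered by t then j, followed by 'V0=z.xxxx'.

(0,0): Delta=0.3430 Bond=4.2383
(1,0): Delta=2.4128 Bond=-88.8378
(1,1): Delta=0.0000 Bond=24.0385
V0=22.4148

No-arbitrage ⇒ martingale measure with p* = (R−d)/(u−d) = 0.8261.
Terminal values V(2,·): V(2,0)=0.0000, V(2,1)=25.0000, V(2,2)=25.0000
Node (1,0) S=45.0500: V=(p*·25.0000+(1−p*)·0.0000)/1.04=19.8579; Δ=(25.0000−0.0000)/(48.6540−38.2925)=2.4128; B=V−Δ·S=-88.8378
Node (1,1) S=57.2400: V=(p*·25.0000+(1−p*)·25.0000)/1.04=24.0385; Δ=(25.0000−25.0000)/(61.8192−48.6540)=0.0000; B=V−Δ·S=24.0385
Node (0,0) S=53.0000: V=(p*·24.0385+(1−p*)·19.8579)/1.04=22.4148; Δ=(24.0385−19.8579)/(57.2400−45.0500)=0.3430; B=V−Δ·S=4.2383
Self-financing check: at every node Δ·S+B equals the discounted successor values.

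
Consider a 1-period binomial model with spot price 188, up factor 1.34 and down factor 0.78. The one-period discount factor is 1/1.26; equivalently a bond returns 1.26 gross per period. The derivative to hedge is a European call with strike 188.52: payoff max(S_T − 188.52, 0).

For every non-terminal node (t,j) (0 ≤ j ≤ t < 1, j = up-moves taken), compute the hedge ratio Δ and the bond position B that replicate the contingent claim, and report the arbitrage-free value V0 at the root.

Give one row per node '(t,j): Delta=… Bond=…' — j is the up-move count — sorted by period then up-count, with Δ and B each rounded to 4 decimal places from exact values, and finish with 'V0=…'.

(0,0): Delta=0.6022 Bond=-70.0850
V0=43.1293

Risk-neutral probability p* = (R−d)/(u−d) = (1.26−0.78)/(1.34−0.78) = 0.8571.
At expiry t=1: V(1,0)=0.0000, V(1,1)=63.4000
(0,0): S=188.0000. Δ = (V_up−V_dn)/(S_up−S_dn) = (63.4000−0.0000)/(251.9200−146.6400) = 0.6022. V = [p*·63.4000 + (1−p*)·0.0000]/1.26 = 43.1293. B = V − Δ·S = -70.0850.
The time-0 hedge costs 43.1293, which is the no-arbitrage price.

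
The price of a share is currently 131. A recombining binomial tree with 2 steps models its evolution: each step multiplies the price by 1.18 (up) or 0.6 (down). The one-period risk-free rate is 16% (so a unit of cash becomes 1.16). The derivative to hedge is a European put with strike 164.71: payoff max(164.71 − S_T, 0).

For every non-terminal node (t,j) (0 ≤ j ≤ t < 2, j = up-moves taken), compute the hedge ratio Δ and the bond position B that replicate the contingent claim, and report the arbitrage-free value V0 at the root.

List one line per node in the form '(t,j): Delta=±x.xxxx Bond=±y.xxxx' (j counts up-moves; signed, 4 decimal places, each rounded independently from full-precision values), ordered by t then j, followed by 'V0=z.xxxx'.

(0,0): Delta=-0.8062 Bond=109.2722
(1,0): Delta=-1.0000 Bond=141.9914
(1,1): Delta=-0.8026 Bond=126.2116
V0=3.6649

No-arbitrage ⇒ martingale measure with p* = (R−d)/(u−d) = 0.9655.
Payoff layer (t=2): V(2,0)=117.5500, V(2,1)=71.9620, V(2,2)=0.0000
Node (1,0) S=78.6000: V=(p*·71.9620+(1−p*)·117.5500)/1.16=63.3914; Δ=(71.9620−117.5500)/(92.7480−47.1600)=-1.0000; B=V−Δ·S=141.9914
Node (1,1) S=154.5800: V=(p*·0.0000+(1−p*)·71.9620)/1.16=2.1392; Δ=(0.0000−71.9620)/(182.4044−92.7480)=-0.8026; B=V−Δ·S=126.2116
Node (0,0) S=131.0000: V=(p*·2.1392+(1−p*)·63.3914)/1.16=3.6649; Δ=(2.1392−63.3914)/(154.5800−78.6000)=-0.8062; B=V−Δ·S=109.2722
The time-0 hedge costs 3.6649, which is the no-arbitrage price.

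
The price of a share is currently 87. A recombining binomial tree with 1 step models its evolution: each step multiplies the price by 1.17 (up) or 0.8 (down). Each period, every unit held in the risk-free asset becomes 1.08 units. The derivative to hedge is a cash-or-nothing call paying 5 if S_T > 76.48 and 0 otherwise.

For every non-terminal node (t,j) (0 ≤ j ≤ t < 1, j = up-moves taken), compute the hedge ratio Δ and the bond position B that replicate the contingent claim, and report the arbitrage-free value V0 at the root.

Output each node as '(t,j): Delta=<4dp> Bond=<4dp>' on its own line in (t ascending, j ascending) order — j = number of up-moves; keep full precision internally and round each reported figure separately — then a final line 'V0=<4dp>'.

(0,0): Delta=0.1553 Bond=-10.0100
V0=3.5035

Under the risk-neutral measure, an up-move has probability p* = (R−d)/(u−d) = 0.7568 and values discount at R = 1.08.
At expiry t=1: V(1,0)=0.0000, V(1,1)=5.0000
  t=0,j=0: stock 87.0000 → up 101.7900 (V=5.0000), down 69.6000 (V=0.0000). Price 3.5035; hedge Δ=0.1553, bond B=-10.0100.
Each (Δ,B) replicates both successor values, so the strategy is self-financing and V0 is arbitrage-free.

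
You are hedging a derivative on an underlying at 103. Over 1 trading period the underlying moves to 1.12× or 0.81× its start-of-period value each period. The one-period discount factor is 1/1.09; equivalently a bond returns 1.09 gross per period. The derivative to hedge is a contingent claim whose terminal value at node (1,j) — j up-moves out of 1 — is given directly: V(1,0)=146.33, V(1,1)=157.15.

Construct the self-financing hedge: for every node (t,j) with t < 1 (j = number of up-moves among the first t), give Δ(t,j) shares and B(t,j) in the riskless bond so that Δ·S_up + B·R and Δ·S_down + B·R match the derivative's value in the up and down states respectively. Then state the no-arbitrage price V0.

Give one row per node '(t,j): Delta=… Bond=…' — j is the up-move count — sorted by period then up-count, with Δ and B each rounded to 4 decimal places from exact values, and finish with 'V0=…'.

(0,0): Delta=0.3389 Bond=108.3104
V0=143.2137

Since d<R<u, set p* = (R−d)/(u−d) = 0.9032; price each node as the discounted p*-expectation of its children.
Payoff layer (t=1): V(1,0)=146.3300, V(1,1)=157.1500
Node (0,0) S=103.0000: V=(p*·157.1500+(1−p*)·146.3300)/1.09=143.2137; Δ=(157.1500−146.3300)/(115.3600−83.4300)=0.3389; B=V−Δ·S=108.3104
Self-financing check: at every node Δ·S+B equals the discounted successor values.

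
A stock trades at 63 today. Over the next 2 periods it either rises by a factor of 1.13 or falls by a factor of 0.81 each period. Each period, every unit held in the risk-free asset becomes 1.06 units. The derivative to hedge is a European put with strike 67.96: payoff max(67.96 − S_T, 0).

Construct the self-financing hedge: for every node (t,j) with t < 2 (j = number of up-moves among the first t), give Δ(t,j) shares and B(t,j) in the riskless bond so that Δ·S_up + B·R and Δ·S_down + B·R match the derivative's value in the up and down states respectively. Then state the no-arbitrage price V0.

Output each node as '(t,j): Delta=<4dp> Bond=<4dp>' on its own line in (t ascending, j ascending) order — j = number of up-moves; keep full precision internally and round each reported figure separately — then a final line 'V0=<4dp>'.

(0,0): Delta=-0.5436 Bond=38.5111
(1,0): Delta=-1.0000 Bond=64.1132
(1,1): Delta=-0.4520 Bond=34.3001
V0=4.2660

Under the risk-neutral measure, an up-move has probability p* = (R−d)/(u−d) = 0.7813 and values discount at R = 1.06.
Terminal payoffs: V(2,0)=26.6257, V(2,1)=10.2961, V(2,2)=0.0000
  t=1,j=0: stock 51.0300 → up 57.6639 (V=10.2961), down 41.3343 (V=26.6257). Price 13.0832; hedge Δ=-1.0000, bond B=64.1132.
  t=1,j=1: stock 71.1900 → up 80.4447 (V=0.0000), down 57.6639 (V=10.2961). Price 2.1248; hedge Δ=-0.4520, bond B=34.3001.
  t=0,j=0: stock 63.0000 → up 71.1900 (V=2.1248), down 51.0300 (V=13.0832). Price 4.2660; hedge Δ=-0.5436, bond B=38.5111.
The time-0 hedge costs 4.2660, which is the no-arbitrage price.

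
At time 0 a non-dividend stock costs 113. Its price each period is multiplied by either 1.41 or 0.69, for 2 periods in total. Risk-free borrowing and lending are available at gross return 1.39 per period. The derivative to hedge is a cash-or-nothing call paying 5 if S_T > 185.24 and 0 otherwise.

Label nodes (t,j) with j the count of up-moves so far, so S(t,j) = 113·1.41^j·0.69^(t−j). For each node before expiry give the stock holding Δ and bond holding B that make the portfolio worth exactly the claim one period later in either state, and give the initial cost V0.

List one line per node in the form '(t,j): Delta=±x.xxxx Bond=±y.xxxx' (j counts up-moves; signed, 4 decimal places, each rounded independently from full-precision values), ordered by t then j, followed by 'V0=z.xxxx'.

Under the risk-neutral measure, an up-move has probability p* = (R−d)/(u−d) = 0.9722 and values discount at R = 1.39.
Payoff layer (t=2): V(2,0)=0.0000, V(2,1)=0.0000, V(2,2)=5.0000
(1,0): S=77.9700. Δ = (V_up−V_dn)/(S_up−S_dn) = (0.0000−0.0000)/(109.9377−53.7993) = 0.0000. V = [p*·0.0000 + (1−p*)·0.0000]/1.39 = 0.0000. B = V − Δ·S = 0.0000.
(1,1): S=159.3300. Δ = (V_up−V_dn)/(S_up−S_dn) = (5.0000−0.0000)/(224.6553−109.9377) = 0.0436. V = [p*·5.0000 + (1−p*)·0.0000]/1.39 = 3.4972. B = V − Δ·S = -3.4472.
(0,0): S=113.0000. Δ = (V_up−V_dn)/(S_up−S_dn) = (3.4972−0.0000)/(159.3300−77.9700) = 0.0430. V = [p*·3.4972 + (1−p*)·0.0000]/1.39 = 2.4461. B = V − Δ·S = -2.4111.
Check: Δ(0,0)·S0 + B(0,0) = 2.4461 = V0.

(0,0): Delta=0.0430 Bond=-2.4111
(1,0): Delta=0.0000 Bond=0.0000
(1,1): Delta=0.0436 Bond=-3.4472
V0=2.4461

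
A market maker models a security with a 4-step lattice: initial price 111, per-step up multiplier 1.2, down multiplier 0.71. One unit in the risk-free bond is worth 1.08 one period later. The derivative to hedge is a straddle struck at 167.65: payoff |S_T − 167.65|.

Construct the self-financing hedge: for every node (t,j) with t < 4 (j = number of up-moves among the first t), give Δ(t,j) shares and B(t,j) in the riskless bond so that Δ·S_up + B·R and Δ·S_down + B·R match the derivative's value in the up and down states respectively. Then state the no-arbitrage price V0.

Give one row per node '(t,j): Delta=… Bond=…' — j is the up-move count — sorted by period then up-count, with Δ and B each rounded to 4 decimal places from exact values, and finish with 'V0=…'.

Since d<R<u, set p* = (R−d)/(u−d) = 0.7551; price each node as the discounted p*-expectation of its children.
At expiry t=4: V(4,0)=139.4430, V(4,1)=119.9763, V(4,2)=87.0747, V(4,3)=31.4663, V(4,4)=62.5196
  t=3,j=0: stock 39.7281 → up 47.6737 (V=119.9763), down 28.2070 (V=139.4430). Price 115.5034; hedge Δ=-1.0000, bond B=155.2315.
  t=3,j=1: stock 67.1461 → up 80.5753 (V=87.0747), down 47.6737 (V=119.9763). Price 88.0854; hedge Δ=-1.0000, bond B=155.2315.
  t=3,j=2: stock 113.4864 → up 136.1837 (V=31.4663), down 80.5753 (V=87.0747). Price 41.7451; hedge Δ=-1.0000, bond B=155.2315.
  t=3,j=3: stock 191.8080 → up 230.1696 (V=62.5196), down 136.1837 (V=31.4663). Price 50.8470; hedge Δ=0.3304, bond B=-12.5271.
  t=2,j=0: stock 55.9551 → up 67.1461 (V=88.0854), down 39.7281 (V=115.5034). Price 87.7778; hedge Δ=-1.0000, bond B=143.7329.
  t=2,j=1: stock 94.5720 → up 113.4864 (V=41.7451), down 67.1461 (V=88.0854). Price 49.1609; hedge Δ=-1.0000, bond B=143.7329.
  t=2,j=2: stock 159.8400 → up 191.8080 (V=50.8470), down 113.4864 (V=41.7451). Price 45.0166; hedge Δ=0.1162, bond B=26.4413.
  t=1,j=0: stock 78.8100 → up 94.5720 (V=49.1609), down 55.9551 (V=87.7778). Price 54.2760; hedge Δ=-1.0000, bond B=133.0860.
  t=1,j=1: stock 133.2000 → up 159.8400 (V=45.0166), down 94.5720 (V=49.1609). Price 42.6218; hedge Δ=-0.0635, bond B=51.0794.
  t=0,j=0: stock 111.0000 → up 133.2000 (V=42.6218), down 78.8100 (V=54.2760). Price 42.1073; hedge Δ=-0.2143, bond B=65.8914.
The time-0 hedge costs 42.1073, which is the no-arbitrage price.

(0,0): Delta=-0.2143 Bond=65.8914
(1,0): Delta=-1.0000 Bond=133.0860
(1,1): Delta=-0.0635 Bond=51.0794
(2,0): Delta=-1.0000 Bond=143.7329
(2,1): Delta=-1.0000 Bond=143.7329
(2,2): Delta=0.1162 Bond=26.4413
(3,0): Delta=-1.0000 Bond=155.2315
(3,1): Delta=-1.0000 Bond=155.2315
(3,2): Delta=-1.0000 Bond=155.2315
(3,3): Delta=0.3304 Bond=-12.5271
V0=42.1073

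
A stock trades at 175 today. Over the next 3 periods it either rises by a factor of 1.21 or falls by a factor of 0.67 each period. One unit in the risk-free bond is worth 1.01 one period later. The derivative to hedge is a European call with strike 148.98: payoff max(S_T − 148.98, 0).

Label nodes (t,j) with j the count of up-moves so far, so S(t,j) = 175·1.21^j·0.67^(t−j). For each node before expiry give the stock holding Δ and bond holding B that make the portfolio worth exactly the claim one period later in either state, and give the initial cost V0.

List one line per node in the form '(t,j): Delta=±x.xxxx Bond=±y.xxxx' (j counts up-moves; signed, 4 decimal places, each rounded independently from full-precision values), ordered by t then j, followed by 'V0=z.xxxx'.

(0,0): Delta=0.6787 Bond=-70.0652
(1,0): Delta=0.2234 Bond=-17.3731
(1,1): Delta=0.8271 Bond=-102.1734
(2,0): Delta=0.0000 Bond=0.0000
(2,1): Delta=0.2961 Bond=-27.8684
(2,2): Delta=1.0000 Bond=-147.5050
V0=48.7139

Since d<R<u, set p* = (R−d)/(u−d) = 0.6296; price each node as the discounted p*-expectation of its children.
At expiry t=3: V(3,0)=0.0000, V(3,1)=0.0000, V(3,2)=22.6857, V(3,3)=161.0432
  t=2,j=0: stock 78.5575 → up 95.0546 (V=0.0000), down 52.6335 (V=0.0000). Price 0.0000; hedge Δ=0.0000, bond B=0.0000.
  t=2,j=1: stock 141.8725 → up 171.6657 (V=22.6857), down 95.0546 (V=0.0000). Price 14.1422; hedge Δ=0.2961, bond B=-27.8684.
  t=2,j=2: stock 256.2175 → up 310.0232 (V=161.0432), down 171.6657 (V=22.6857). Price 108.7125; hedge Δ=1.0000, bond B=-147.5050.
  t=1,j=0: stock 117.2500 → up 141.8725 (V=14.1422), down 78.5575 (V=0.0000). Price 8.8162; hedge Δ=0.2234, bond B=-17.3731.
  t=1,j=1: stock 211.7500 → up 256.2175 (V=108.7125), down 141.8725 (V=14.1422). Price 72.9569; hedge Δ=0.8271, bond B=-102.1734.
  t=0,j=0: stock 175.0000 → up 211.7500 (V=72.9569), down 117.2500 (V=8.8162). Price 48.7139; hedge Δ=0.6787, bond B=-70.0652.
Check: Δ(0,0)·S0 + B(0,0) = 48.7139 = V0.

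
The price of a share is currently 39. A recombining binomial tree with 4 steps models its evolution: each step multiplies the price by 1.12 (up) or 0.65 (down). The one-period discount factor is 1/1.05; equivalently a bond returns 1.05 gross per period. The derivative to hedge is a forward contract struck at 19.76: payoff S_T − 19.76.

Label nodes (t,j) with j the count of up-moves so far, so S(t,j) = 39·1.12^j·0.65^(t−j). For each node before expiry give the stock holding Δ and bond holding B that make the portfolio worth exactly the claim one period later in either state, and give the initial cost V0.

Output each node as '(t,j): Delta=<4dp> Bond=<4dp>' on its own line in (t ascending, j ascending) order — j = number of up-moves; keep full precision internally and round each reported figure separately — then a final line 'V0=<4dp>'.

Since d<R<u, set p* = (R−d)/(u−d) = 0.8511; price each node as the discounted p*-expectation of its children.
At expiry t=4: V(4,0)=-12.7983, V(4,1)=-7.7644, V(4,2)=0.9094, V(4,3)=15.8549, V(4,4)=41.6073
Node (3,0) S=10.7104: V=(p*·-7.7644+(1−p*)·-12.7983)/1.05=-8.1087; Δ=(-7.7644−-12.7983)/(11.9956−6.9617)=1.0000; B=V−Δ·S=-18.8190
Node (3,1) S=18.4548: V=(p*·0.9094+(1−p*)·-7.7644)/1.05=-0.3642; Δ=(0.9094−-7.7644)/(20.6694−11.9956)=1.0000; B=V−Δ·S=-18.8190
Node (3,2) S=31.7990: V=(p*·15.8549+(1−p*)·0.9094)/1.05=12.9800; Δ=(15.8549−0.9094)/(35.6149−20.6694)=1.0000; B=V−Δ·S=-18.8190
Node (3,3) S=54.7922: V=(p*·41.6073+(1−p*)·15.8549)/1.05=35.9731; Δ=(41.6073−15.8549)/(61.3673−35.6149)=1.0000; B=V−Δ·S=-18.8190
Node (2,0) S=16.4775: V=(p*·-0.3642+(1−p*)·-8.1087)/1.05=-1.4454; Δ=(-0.3642−-8.1087)/(18.4548−10.7104)=1.0000; B=V−Δ·S=-17.9229
Node (2,1) S=28.3920: V=(p*·12.9800+(1−p*)·-0.3642)/1.05=10.4691; Δ=(12.9800−-0.3642)/(31.7990−18.4548)=1.0000; B=V−Δ·S=-17.9229
Node (2,2) S=48.9216: V=(p*·35.9731+(1−p*)·12.9800)/1.05=30.9987; Δ=(35.9731−12.9800)/(54.7922−31.7990)=1.0000; B=V−Δ·S=-17.9229
Node (1,0) S=25.3500: V=(p*·10.4691+(1−p*)·-1.4454)/1.05=8.2806; Δ=(10.4691−-1.4454)/(28.3920−16.4775)=1.0000; B=V−Δ·S=-17.0694
Node (1,1) S=43.6800: V=(p*·30.9987+(1−p*)·10.4691)/1.05=26.6106; Δ=(30.9987−10.4691)/(48.9216−28.3920)=1.0000; B=V−Δ·S=-17.0694
Node (0,0) S=39.0000: V=(p*·26.6106+(1−p*)·8.2806)/1.05=22.7434; Δ=(26.6106−8.2806)/(43.6800−25.3500)=1.0000; B=V−Δ·S=-16.2566
Check: Δ(0,0)·S0 + B(0,0) = 22.7434 = V0.

(0,0): Delta=1.0000 Bond=-16.2566
(1,0): Delta=1.0000 Bond=-17.0694
(1,1): Delta=1.0000 Bond=-17.0694
(2,0): Delta=1.0000 Bond=-17.9229
(2,1): Delta=1.0000 Bond=-17.9229
(2,2): Delta=1.0000 Bond=-17.9229
(3,0): Delta=1.0000 Bond=-18.8190
(3,1): Delta=1.0000 Bond=-18.8190
(3,2): Delta=1.0000 Bond=-18.8190
(3,3): Delta=1.0000 Bond=-18.8190
V0=22.7434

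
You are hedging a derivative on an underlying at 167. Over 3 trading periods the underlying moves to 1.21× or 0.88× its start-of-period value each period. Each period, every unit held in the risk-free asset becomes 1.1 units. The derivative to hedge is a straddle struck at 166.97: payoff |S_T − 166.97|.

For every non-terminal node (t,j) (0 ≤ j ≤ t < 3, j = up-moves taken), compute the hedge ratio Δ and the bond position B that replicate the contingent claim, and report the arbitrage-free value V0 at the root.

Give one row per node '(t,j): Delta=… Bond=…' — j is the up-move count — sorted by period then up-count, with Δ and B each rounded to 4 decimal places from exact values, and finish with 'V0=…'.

(0,0): Delta=0.7180 Bond=-71.8901
(1,0): Delta=0.2046 Bond=-3.6256
(1,1): Delta=0.9047 Bond=-116.8059
(2,0): Delta=-1.0000 Bond=151.7909
(2,1): Delta=0.6426 Bond=-81.8776
(2,2): Delta=1.0000 Bond=-151.7909
V0=48.0135

Since d<R<u, set p* = (R−d)/(u−d) = 0.6667; price each node as the discounted p*-expectation of its children.
Terminal payoffs: V(3,0)=53.1642, V(3,1)=10.4870, V(3,2)=48.1941, V(3,3)=128.8807
Node (2,0) S=129.3248: V=(p*·10.4870+(1−p*)·53.1642)/1.1=22.4661; Δ=(10.4870−53.1642)/(156.4830−113.8058)=-1.0000; B=V−Δ·S=151.7909
Node (2,1) S=177.8216: V=(p*·48.1941+(1−p*)·10.4870)/1.1=32.3864; Δ=(48.1941−10.4870)/(215.1641−156.4830)=0.6426; B=V−Δ·S=-81.8776
Node (2,2) S=244.5047: V=(p*·128.8807+(1−p*)·48.1941)/1.1=92.7138; Δ=(128.8807−48.1941)/(295.8507−215.1641)=1.0000; B=V−Δ·S=-151.7909
Node (1,0) S=146.9600: V=(p*·32.3864+(1−p*)·22.4661)/1.1=26.4361; Δ=(32.3864−22.4661)/(177.8216−129.3248)=0.2046; B=V−Δ·S=-3.6256
Node (1,1) S=202.0700: V=(p*·92.7138+(1−p*)·32.3864)/1.1=66.0043; Δ=(92.7138−32.3864)/(244.5047−177.8216)=0.9047; B=V−Δ·S=-116.8059
Node (0,0) S=167.0000: V=(p*·66.0043+(1−p*)·26.4361)/1.1=48.0135; Δ=(66.0043−26.4361)/(202.0700−146.9600)=0.7180; B=V−Δ·S=-71.8901
Check: Δ(0,0)·S0 + B(0,0) = 48.0135 = V0.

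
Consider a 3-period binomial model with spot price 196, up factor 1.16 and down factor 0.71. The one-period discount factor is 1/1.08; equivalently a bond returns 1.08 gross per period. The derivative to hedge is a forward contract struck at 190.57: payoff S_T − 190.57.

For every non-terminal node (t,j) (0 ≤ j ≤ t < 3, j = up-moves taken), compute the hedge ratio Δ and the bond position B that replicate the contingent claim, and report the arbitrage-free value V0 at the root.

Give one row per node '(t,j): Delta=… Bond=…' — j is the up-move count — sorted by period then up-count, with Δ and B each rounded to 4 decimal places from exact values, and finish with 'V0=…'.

Risk-neutral probability p* = (R−d)/(u−d) = (1.08−0.71)/(1.16−0.71) = 0.8222.
Terminal values V(3,·): V(3,0)=-120.4194, V(3,1)=-75.9578, V(3,2)=-3.3163, V(3,3)=115.3656
  t=2,j=0: stock 98.8036 → up 114.6122 (V=-75.9578), down 70.1506 (V=-120.4194). Price -77.6501; hedge Δ=1.0000, bond B=-176.4537.
  t=2,j=1: stock 161.4256 → up 187.2537 (V=-3.3163), down 114.6122 (V=-75.9578). Price -15.0281; hedge Δ=1.0000, bond B=-176.4537.
  t=2,j=2: stock 263.7376 → up 305.9356 (V=115.3656), down 187.2537 (V=-3.3163). Price 87.2839; hedge Δ=1.0000, bond B=-176.4537.
  t=1,j=0: stock 139.1600 → up 161.4256 (V=-15.0281), down 98.8036 (V=-77.6501). Price -24.2231; hedge Δ=1.0000, bond B=-163.3831.
  t=1,j=1: stock 227.3600 → up 263.7376 (V=87.2839), down 161.4256 (V=-15.0281). Price 63.9769; hedge Δ=1.0000, bond B=-163.3831.
  t=0,j=0: stock 196.0000 → up 227.3600 (V=63.9769), down 139.1600 (V=-24.2231). Price 44.7194; hedge Δ=1.0000, bond B=-151.2806.
The time-0 hedge costs 44.7194, which is the no-arbitrage price.

(0,0): Delta=1.0000 Bond=-151.2806
(1,0): Delta=1.0000 Bond=-163.3831
(1,1): Delta=1.0000 Bond=-163.3831
(2,0): Delta=1.0000 Bond=-176.4537
(2,1): Delta=1.0000 Bond=-176.4537
(2,2): Delta=1.0000 Bond=-176.4537
V0=44.7194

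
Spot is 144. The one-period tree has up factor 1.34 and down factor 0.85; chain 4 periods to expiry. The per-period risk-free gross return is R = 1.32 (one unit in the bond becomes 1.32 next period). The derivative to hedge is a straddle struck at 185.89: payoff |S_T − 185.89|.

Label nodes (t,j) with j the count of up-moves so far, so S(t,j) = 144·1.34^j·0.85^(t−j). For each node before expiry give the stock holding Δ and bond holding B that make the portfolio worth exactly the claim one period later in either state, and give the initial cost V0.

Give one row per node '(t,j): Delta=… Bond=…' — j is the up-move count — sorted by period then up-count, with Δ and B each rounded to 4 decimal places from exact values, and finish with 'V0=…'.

Risk-neutral probability p* = (R−d)/(u−d) = (1.32−0.85)/(1.34−0.85) = 0.9592.
At expiry t=4: V(4,0)=110.7211, V(4,1)=67.3884, V(4,2)=0.9242, V(4,3)=108.6171, V(4,4)=278.3918
(3,0): S=88.4340. Δ = (V_up−V_dn)/(S_up−S_dn) = (67.3884−110.7211)/(118.5016−75.1689) = -1.0000. V = [p*·67.3884 + (1−p*)·110.7211]/1.32 = 52.3918. B = V − Δ·S = 140.8258.
(3,1): S=139.4136. Δ = (V_up−V_dn)/(S_up−S_dn) = (0.9242−67.3884)/(186.8142−118.5016) = -0.9729. V = [p*·0.9242 + (1−p*)·67.3884]/1.32 = 2.7553. B = V − Δ·S = 138.3966.
(3,2): S=219.7814. Δ = (V_up−V_dn)/(S_up−S_dn) = (108.6171−0.9242)/(294.5071−186.8142) = 1.0000. V = [p*·108.6171 + (1−p*)·0.9242]/1.32 = 78.9557. B = V − Δ·S = -140.8258.
(3,3): S=346.4790. Δ = (V_up−V_dn)/(S_up−S_dn) = (278.3918−108.6171)/(464.2818−294.5071) = 1.0000. V = [p*·278.3918 + (1−p*)·108.6171]/1.32 = 205.6532. B = V − Δ·S = -140.8258.
(2,0): S=104.0400. Δ = (V_up−V_dn)/(S_up−S_dn) = (2.7553−52.3918)/(139.4136−88.4340) = -0.9737. V = [p*·2.7553 + (1−p*)·52.3918]/1.32 = 3.6222. B = V − Δ·S = 104.9210.
(2,1): S=164.0160. Δ = (V_up−V_dn)/(S_up−S_dn) = (78.9557−2.7553)/(219.7814−139.4136) = 0.9481. V = [p*·78.9557 + (1−p*)·2.7553]/1.32 = 57.4587. B = V − Δ·S = -98.0522.
(2,2): S=258.5664. Δ = (V_up−V_dn)/(S_up−S_dn) = (205.6532−78.9557)/(346.4790−219.7814) = 1.0000. V = [p*·205.6532 + (1−p*)·78.9557]/1.32 = 151.8802. B = V − Δ·S = -106.6862.
(1,0): S=122.4000. Δ = (V_up−V_dn)/(S_up−S_dn) = (57.4587−3.6222)/(164.0160−104.0400) = 0.8976. V = [p*·57.4587 + (1−p*)·3.6222]/1.32 = 41.8646. B = V − Δ·S = -68.0058.
(1,1): S=192.9600. Δ = (V_up−V_dn)/(S_up−S_dn) = (151.8802−57.4587)/(258.5664−164.0160) = 0.9986. V = [p*·151.8802 + (1−p*)·57.4587]/1.32 = 112.1411. B = V − Δ·S = -80.5559.
(0,0): S=144.0000. Δ = (V_up−V_dn)/(S_up−S_dn) = (112.1411−41.8646)/(192.9600−122.4000) = 0.9960. V = [p*·112.1411 + (1−p*)·41.8646]/1.32 = 82.7823. B = V − Δ·S = -60.6391.
Root portfolio cost Δ·144+B reproduces V0=82.7823.

(0,0): Delta=0.9960 Bond=-60.6391
(1,0): Delta=0.8976 Bond=-68.0058
(1,1): Delta=0.9986 Bond=-80.5559
(2,0): Delta=-0.9737 Bond=104.9210
(2,1): Delta=0.9481 Bond=-98.0522
(2,2): Delta=1.0000 Bond=-106.6862
(3,0): Delta=-1.0000 Bond=140.8258
(3,1): Delta=-0.9729 Bond=138.3966
(3,2): Delta=1.0000 Bond=-140.8258
(3,3): Delta=1.0000 Bond=-140.8258
V0=82.7823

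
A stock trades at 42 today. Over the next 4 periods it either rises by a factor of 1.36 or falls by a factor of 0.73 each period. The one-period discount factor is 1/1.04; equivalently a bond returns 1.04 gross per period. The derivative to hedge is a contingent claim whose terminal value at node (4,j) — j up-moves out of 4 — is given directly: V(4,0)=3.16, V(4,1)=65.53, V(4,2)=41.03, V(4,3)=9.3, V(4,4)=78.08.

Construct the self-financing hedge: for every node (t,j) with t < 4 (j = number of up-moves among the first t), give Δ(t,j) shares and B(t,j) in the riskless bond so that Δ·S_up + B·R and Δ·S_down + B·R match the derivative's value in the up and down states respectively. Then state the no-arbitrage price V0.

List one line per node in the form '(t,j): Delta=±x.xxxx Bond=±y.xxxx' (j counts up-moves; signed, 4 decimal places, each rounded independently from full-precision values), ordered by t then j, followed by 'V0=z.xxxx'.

Since d<R<u, set p* = (R−d)/(u−d) = 0.4921; price each node as the discounted p*-expectation of its children.
At expiry t=4: V(4,0)=3.1600, V(4,1)=65.5300, V(4,2)=41.0300, V(4,3)=9.3000, V(4,4)=78.0800
  t=3,j=0: stock 16.3387 → up 22.2207 (V=65.5300), down 11.9273 (V=3.1600). Price 32.5481; hedge Δ=6.0592, bond B=-66.4519.
  t=3,j=1: stock 30.4392 → up 41.3974 (V=41.0300), down 22.2207 (V=65.5300). Price 51.4177; hedge Δ=-1.2776, bond B=90.3066.
  t=3,j=2: stock 56.7087 → up 77.1239 (V=9.3000), down 41.3974 (V=41.0300). Price 24.4393; hedge Δ=-0.8881, bond B=74.8043.
  t=3,j=3: stock 105.6492 → up 143.6828 (V=78.0800), down 77.1239 (V=9.3000). Price 41.4847; hedge Δ=1.0334, bond B=-67.6899.
  t=2,j=0: stock 22.3818 → up 30.4392 (V=51.4177), down 16.3387 (V=32.5481). Price 40.2242; hedge Δ=1.3382, bond B=10.2723.
  t=2,j=1: stock 41.6976 → up 56.7087 (V=24.4393), down 30.4392 (V=51.4177). Price 36.6756; hedge Δ=-1.0270, bond B=79.4986.
  t=2,j=2: stock 77.6832 → up 105.6492 (V=41.4847), down 56.7087 (V=24.4393). Price 31.5641; hedge Δ=0.3483, bond B=4.5078.
  t=1,j=0: stock 30.6600 → up 41.6976 (V=36.6756), down 22.3818 (V=40.2242). Price 36.9981; hedge Δ=-0.1837, bond B=42.6308.
  t=1,j=1: stock 57.1200 → up 77.6832 (V=31.5641), down 41.6976 (V=36.6756). Price 32.8466; hedge Δ=-0.1420, bond B=40.9600.
  t=0,j=0: stock 42.0000 → up 57.1200 (V=32.8466), down 30.6600 (V=36.9981). Price 33.6109; hedge Δ=-0.1569, bond B=40.2006.
The time-0 hedge costs 33.6109, which is the no-arbitrage price.

(0,0): Delta=-0.1569 Bond=40.2006
(1,0): Delta=-0.1837 Bond=42.6308
(1,1): Delta=-0.1420 Bond=40.9600
(2,0): Delta=1.3382 Bond=10.2723
(2,1): Delta=-1.0270 Bond=79.4986
(2,2): Delta=0.3483 Bond=4.5078
(3,0): Delta=6.0592 Bond=-66.4519
(3,1): Delta=-1.2776 Bond=90.3066
(3,2): Delta=-0.8881 Bond=74.8043
(3,3): Delta=1.0334 Bond=-67.6899
V0=33.6109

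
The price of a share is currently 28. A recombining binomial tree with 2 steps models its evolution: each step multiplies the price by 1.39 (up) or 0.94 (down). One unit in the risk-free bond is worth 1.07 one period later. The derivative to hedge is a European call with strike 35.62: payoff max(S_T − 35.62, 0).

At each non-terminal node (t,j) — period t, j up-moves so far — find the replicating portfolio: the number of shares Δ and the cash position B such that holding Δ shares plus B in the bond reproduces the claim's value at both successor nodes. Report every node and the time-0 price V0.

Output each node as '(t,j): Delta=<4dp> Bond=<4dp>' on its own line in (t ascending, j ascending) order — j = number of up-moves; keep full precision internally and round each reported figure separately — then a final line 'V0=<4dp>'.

(0,0): Delta=0.4262 Bond=-10.2396
(1,0): Delta=0.0815 Bond=-1.8835
(1,1): Delta=1.0000 Bond=-33.2897
V0=1.6932

Risk-neutral probability p* = (R−d)/(u−d) = (1.07−0.94)/(1.39−0.94) = 0.2889.
Terminal values V(2,·): V(2,0)=0.0000, V(2,1)=0.9648, V(2,2)=18.4788
(1,0): S=26.3200. Δ = (V_up−V_dn)/(S_up−S_dn) = (0.9648−0.0000)/(36.5848−24.7408) = 0.0815. V = [p*·0.9648 + (1−p*)·0.0000]/1.07 = 0.2605. B = V − Δ·S = -1.8835.
(1,1): S=38.9200. Δ = (V_up−V_dn)/(S_up−S_dn) = (18.4788−0.9648)/(54.0988−36.5848) = 1.0000. V = [p*·18.4788 + (1−p*)·0.9648]/1.07 = 5.6303. B = V − Δ·S = -33.2897.
(0,0): S=28.0000. Δ = (V_up−V_dn)/(S_up−S_dn) = (5.6303−0.2605)/(38.9200−26.3200) = 0.4262. V = [p*·5.6303 + (1−p*)·0.2605]/1.07 = 1.6932. B = V − Δ·S = -10.2396.
Check: Δ(0,0)·S0 + B(0,0) = 1.6932 = V0.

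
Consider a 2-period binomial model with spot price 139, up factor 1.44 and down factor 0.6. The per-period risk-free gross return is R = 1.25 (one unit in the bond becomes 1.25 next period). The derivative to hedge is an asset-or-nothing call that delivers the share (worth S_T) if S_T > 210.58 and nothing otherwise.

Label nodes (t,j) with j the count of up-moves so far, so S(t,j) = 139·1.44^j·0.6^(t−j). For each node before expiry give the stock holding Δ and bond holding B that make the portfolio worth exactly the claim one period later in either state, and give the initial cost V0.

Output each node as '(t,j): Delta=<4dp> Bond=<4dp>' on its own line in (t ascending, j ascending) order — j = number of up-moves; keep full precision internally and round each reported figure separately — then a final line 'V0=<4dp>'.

(0,0): Delta=1.5282 Bond=-101.9591
(1,0): Delta=0.0000 Bond=0.0000
(1,1): Delta=1.7143 Bond=-164.7031
V0=110.4556

No-arbitrage ⇒ martingale measure with p* = (R−d)/(u−d) = 0.7738.
Payoff layer (t=2): V(2,0)=0.0000, V(2,1)=0.0000, V(2,2)=288.2304
(1,0): S=83.4000. Δ = (V_up−V_dn)/(S_up−S_dn) = (0.0000−0.0000)/(120.0960−50.0400) = 0.0000. V = [p*·0.0000 + (1−p*)·0.0000]/1.25 = 0.0000. B = V − Δ·S = 0.0000.
(1,1): S=200.1600. Δ = (V_up−V_dn)/(S_up−S_dn) = (288.2304−0.0000)/(288.2304−120.0960) = 1.7143. V = [p*·288.2304 + (1−p*)·0.0000]/1.25 = 178.4283. B = V − Δ·S = -164.7031.
(0,0): S=139.0000. Δ = (V_up−V_dn)/(S_up−S_dn) = (178.4283−0.0000)/(200.1600−83.4000) = 1.5282. V = [p*·178.4283 + (1−p*)·0.0000]/1.25 = 110.4556. B = V − Δ·S = -101.9591.
The time-0 hedge costs 110.4556, which is the no-arbitrage price.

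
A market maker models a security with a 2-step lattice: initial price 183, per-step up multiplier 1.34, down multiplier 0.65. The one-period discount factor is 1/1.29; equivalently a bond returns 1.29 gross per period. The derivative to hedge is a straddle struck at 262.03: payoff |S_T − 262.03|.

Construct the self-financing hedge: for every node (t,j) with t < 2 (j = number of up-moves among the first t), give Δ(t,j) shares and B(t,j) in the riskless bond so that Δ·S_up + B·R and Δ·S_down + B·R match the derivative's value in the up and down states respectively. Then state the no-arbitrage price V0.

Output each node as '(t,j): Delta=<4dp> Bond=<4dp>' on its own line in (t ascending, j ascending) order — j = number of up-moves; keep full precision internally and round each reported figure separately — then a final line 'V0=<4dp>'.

(0,0): Delta=-0.2419 Bond=87.5584
(1,0): Delta=-1.0000 Bond=203.1240
(1,1): Delta=-0.2132 Bond=105.9055
V0=43.2872

Since d<R<u, set p* = (R−d)/(u−d) = 0.9275; price each node as the discounted p*-expectation of its children.
Terminal payoffs: V(2,0)=184.7125, V(2,1)=102.6370, V(2,2)=66.5648
Node (1,0) S=118.9500: V=(p*·102.6370+(1−p*)·184.7125)/1.29=84.1740; Δ=(102.6370−184.7125)/(159.3930−77.3175)=-1.0000; B=V−Δ·S=203.1240
Node (1,1) S=245.2200: V=(p*·66.5648+(1−p*)·102.6370)/1.29=53.6269; Δ=(66.5648−102.6370)/(328.5948−159.3930)=-0.2132; B=V−Δ·S=105.9055
Node (0,0) S=183.0000: V=(p*·53.6269+(1−p*)·84.1740)/1.29=43.2872; Δ=(53.6269−84.1740)/(245.2200−118.9500)=-0.2419; B=V−Δ·S=87.5584
Check: Δ(0,0)·S0 + B(0,0) = 43.2872 = V0.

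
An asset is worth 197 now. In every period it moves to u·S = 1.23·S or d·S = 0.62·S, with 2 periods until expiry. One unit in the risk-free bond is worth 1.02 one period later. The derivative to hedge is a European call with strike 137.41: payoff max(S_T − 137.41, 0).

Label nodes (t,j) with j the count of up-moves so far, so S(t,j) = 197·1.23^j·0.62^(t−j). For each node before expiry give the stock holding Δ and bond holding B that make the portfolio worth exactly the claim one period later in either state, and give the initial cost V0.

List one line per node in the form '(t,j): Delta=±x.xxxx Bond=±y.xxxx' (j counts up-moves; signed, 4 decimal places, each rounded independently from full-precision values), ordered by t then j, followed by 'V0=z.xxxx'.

Since d<R<u, set p* = (R−d)/(u−d) = 0.6557; price each node as the discounted p*-expectation of its children.
Payoff layer (t=2): V(2,0)=0.0000, V(2,1)=12.8222, V(2,2)=160.6313
(1,0): S=122.1400. Δ = (V_up−V_dn)/(S_up−S_dn) = (12.8222−0.0000)/(150.2322−75.7268) = 0.1721. V = [p*·12.8222 + (1−p*)·0.0000]/1.02 = 8.2431. B = V − Δ·S = -12.7769.
(1,1): S=242.3100. Δ = (V_up−V_dn)/(S_up−S_dn) = (160.6313−12.8222)/(298.0413−150.2322) = 1.0000. V = [p*·160.6313 + (1−p*)·12.8222]/1.02 = 107.5943. B = V − Δ·S = -134.7157.
(0,0): S=197.0000. Δ = (V_up−V_dn)/(S_up−S_dn) = (107.5943−8.2431)/(242.3100−122.1400) = 0.8268. V = [p*·107.5943 + (1−p*)·8.2431]/1.02 = 71.9524. B = V − Δ·S = -90.9184.
Check: Δ(0,0)·S0 + B(0,0) = 71.9524 = V0.

(0,0): Delta=0.8268 Bond=-90.9184
(1,0): Delta=0.1721 Bond=-12.7769
(1,1): Delta=1.0000 Bond=-134.7157
V0=71.9524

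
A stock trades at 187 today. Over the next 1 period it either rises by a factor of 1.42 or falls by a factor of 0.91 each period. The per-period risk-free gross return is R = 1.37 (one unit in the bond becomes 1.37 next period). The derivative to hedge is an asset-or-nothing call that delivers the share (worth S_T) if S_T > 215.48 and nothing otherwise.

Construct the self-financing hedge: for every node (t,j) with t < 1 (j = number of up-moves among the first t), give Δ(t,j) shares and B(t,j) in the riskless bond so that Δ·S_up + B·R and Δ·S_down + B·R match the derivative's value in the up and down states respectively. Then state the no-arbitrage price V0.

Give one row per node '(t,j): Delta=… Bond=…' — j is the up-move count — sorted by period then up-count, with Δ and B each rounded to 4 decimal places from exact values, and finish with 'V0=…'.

(0,0): Delta=2.7843 Bond=-345.8443
V0=174.8224

Since d<R<u, set p* = (R−d)/(u−d) = 0.9020; price each node as the discounted p*-expectation of its children.
Terminal payoffs: V(1,0)=0.0000, V(1,1)=265.5400
  t=0,j=0: stock 187.0000 → up 265.5400 (V=265.5400), down 170.1700 (V=0.0000). Price 174.8224; hedge Δ=2.7843, bond B=-345.8443.
Check: Δ(0,0)·S0 + B(0,0) = 174.8224 = V0.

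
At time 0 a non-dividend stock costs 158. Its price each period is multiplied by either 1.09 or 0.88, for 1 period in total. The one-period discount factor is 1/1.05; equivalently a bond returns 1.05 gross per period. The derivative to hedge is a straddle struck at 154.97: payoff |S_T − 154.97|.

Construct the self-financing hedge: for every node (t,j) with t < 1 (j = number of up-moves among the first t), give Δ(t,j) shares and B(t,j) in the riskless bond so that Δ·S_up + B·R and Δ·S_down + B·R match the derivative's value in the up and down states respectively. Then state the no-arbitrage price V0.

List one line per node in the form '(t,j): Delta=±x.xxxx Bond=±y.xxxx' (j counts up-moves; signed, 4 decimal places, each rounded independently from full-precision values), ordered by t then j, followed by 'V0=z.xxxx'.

Risk-neutral probability p* = (R−d)/(u−d) = (1.05−0.88)/(1.09−0.88) = 0.8095.
Terminal payoffs: V(1,0)=15.9300, V(1,1)=17.2500
Node (0,0) S=158.0000: V=(p*·17.2500+(1−p*)·15.9300)/1.05=16.1891; Δ=(17.2500−15.9300)/(172.2200−139.0400)=0.0398; B=V−Δ·S=9.9034
Root portfolio cost Δ·158+B reproduces V0=16.1891.

(0,0): Delta=0.0398 Bond=9.9034
V0=16.1891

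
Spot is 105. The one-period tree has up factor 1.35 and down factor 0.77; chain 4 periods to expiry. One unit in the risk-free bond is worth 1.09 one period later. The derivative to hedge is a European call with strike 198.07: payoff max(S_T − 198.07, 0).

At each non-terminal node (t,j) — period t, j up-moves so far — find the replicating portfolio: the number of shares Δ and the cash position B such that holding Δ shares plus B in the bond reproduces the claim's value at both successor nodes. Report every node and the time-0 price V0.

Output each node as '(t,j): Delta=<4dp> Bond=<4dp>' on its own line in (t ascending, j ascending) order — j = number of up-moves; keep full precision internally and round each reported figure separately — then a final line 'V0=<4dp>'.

(0,0): Delta=0.3235 Bond=-23.8934
(1,0): Delta=0.0047 Bond=-0.2657
(1,1): Delta=0.4712 Bond=-46.9885
(2,0): Delta=0.0000 Bond=0.0000
(2,1): Delta=0.0068 Bond=-0.5248
(2,2): Delta=0.6865 Bond=-92.4052
(3,0): Delta=0.0000 Bond=0.0000
(3,1): Delta=0.0000 Bond=0.0000
(3,2): Delta=0.0100 Bond=-1.0369
(3,3): Delta=1.0000 Bond=-181.7156
V0=10.0731

Since d<R<u, set p* = (R−d)/(u−d) = 0.5517; price each node as the discounted p*-expectation of its children.
Terminal payoffs: V(4,0)=0.0000, V(4,1)=0.0000, V(4,2)=0.0000, V(4,3)=0.8513, V(4,4)=150.6882
  t=3,j=0: stock 47.9360 → up 64.7136 (V=0.0000), down 36.9107 (V=0.0000). Price 0.0000; hedge Δ=0.0000, bond B=0.0000.
  t=3,j=1: stock 84.0436 → up 113.4588 (V=0.0000), down 64.7136 (V=0.0000). Price 0.0000; hedge Δ=0.0000, bond B=0.0000.
  t=3,j=2: stock 147.3491 → up 198.9213 (V=0.8513), down 113.4588 (V=0.0000). Price 0.4309; hedge Δ=0.0100, bond B=-1.0369.
  t=3,j=3: stock 258.3394 → up 348.7582 (V=150.6882), down 198.9213 (V=0.8513). Price 76.6238; hedge Δ=1.0000, bond B=-181.7156.
  t=2,j=0: stock 62.2545 → up 84.0436 (V=0.0000), down 47.9360 (V=0.0000). Price 0.0000; hedge Δ=0.0000, bond B=0.0000.
  t=2,j=1: stock 109.1475 → up 147.3491 (V=0.4309), down 84.0436 (V=0.0000). Price 0.2181; hedge Δ=0.0068, bond B=-0.5248.
  t=2,j=2: stock 191.3625 → up 258.3394 (V=76.6238), down 147.3491 (V=0.4309). Price 38.9618; hedge Δ=0.6865, bond B=-92.4052.
  t=1,j=0: stock 80.8500 → up 109.1475 (V=0.2181), down 62.2545 (V=0.0000). Price 0.1104; hedge Δ=0.0047, bond B=-0.2657.
  t=1,j=1: stock 141.7500 → up 191.3625 (V=38.9618), down 109.1475 (V=0.2181). Price 19.8110; hedge Δ=0.4712, bond B=-46.9885.
  t=0,j=0: stock 105.0000 → up 141.7500 (V=19.8110), down 80.8500 (V=0.1104). Price 10.0731; hedge Δ=0.3235, bond B=-23.8934.
Self-financing check: at every node Δ·S+B equals the discounted successor values.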